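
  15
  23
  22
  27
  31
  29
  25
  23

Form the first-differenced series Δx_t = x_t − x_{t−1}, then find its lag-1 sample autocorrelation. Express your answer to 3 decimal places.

First differences Δx: 8, -1, 5, 4, -2, -4, -2
Mean of differences = 1.1429
Numerator Σ(Δx_t−Δx̄)(Δx_{t+1}−Δx̄) = 11.4082
Denominator Σ(Δx_t−Δx̄)² = 120.8571
r_1(Δx) = 11.4082 / 120.8571 = 0.094

0.094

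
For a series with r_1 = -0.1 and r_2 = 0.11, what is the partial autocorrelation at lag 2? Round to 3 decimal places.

0.101

φ_{22} = (r_2 − r_1²) / (1 − r_1²)
r_1² = (-0.1)² = 0.01
Numerator = 0.11 − 0.0100 = 0.1000; denominator = 1 − 0.0100 = 0.9900
φ_{22} = 0.1000 / 0.9900 = 0.101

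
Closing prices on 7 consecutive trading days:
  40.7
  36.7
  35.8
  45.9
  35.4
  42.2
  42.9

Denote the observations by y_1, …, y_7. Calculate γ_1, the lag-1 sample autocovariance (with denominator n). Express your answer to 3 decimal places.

Mean ȳ = (40.7 + 36.7 + 35.8 + 45.9 + 35.4 + 42.2 + 42.9)/7 = 39.9429
Σ_{t=1}^{6}(y_t−ȳ)(y_{t+1}−ȳ) = -44.3418
γ_1 = -44.3418 / 7 = -6.335

-6.335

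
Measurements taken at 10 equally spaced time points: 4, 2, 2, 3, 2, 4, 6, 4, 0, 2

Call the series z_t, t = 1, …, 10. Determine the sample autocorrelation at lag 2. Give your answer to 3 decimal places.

-0.471

Mean z̄ = (4 + 2 + 2 + 3 + 2 + 4 + 6 + 4 + 0 + 2)/10 = 2.9000
Numerator Σ_{t=1}^{8}(z_t−z̄)(z_{t+2}−z̄) = -11.7200
Denominator Σ(z_t−z̄)² = 24.9000
r_2 = -11.7200 / 24.9000 = -0.471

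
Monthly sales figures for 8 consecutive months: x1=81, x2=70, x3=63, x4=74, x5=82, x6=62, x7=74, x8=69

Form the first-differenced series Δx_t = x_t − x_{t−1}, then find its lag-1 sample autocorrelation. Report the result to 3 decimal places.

First differences Δx: -11, -7, 11, 8, -20, 12, -5
Mean of differences = -1.7143
Numerator Σ(Δx_t−Δx̄)(Δx_{t+1}−Δx̄) = -368.0816
Denominator Σ(Δx_t−Δx̄)² = 903.4286
r_1(Δx) = -368.0816 / 903.4286 = -0.407

-0.407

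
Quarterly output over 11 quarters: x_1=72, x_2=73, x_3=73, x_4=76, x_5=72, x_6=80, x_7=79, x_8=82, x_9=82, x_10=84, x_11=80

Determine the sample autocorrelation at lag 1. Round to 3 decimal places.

0.609

Mean x̄ = (72 + 73 + 73 + 76 + 72 + 80 + 79 + 82 + 82 + 84 + 80)/11 = 77.5455
Numerator Σ_{t=1}^{10}(x_t−x̄)(x_{t+1}−x̄) = 122.3388
Denominator Σ(x_t−x̄)² = 200.7273
r_1 = 122.3388 / 200.7273 = 0.609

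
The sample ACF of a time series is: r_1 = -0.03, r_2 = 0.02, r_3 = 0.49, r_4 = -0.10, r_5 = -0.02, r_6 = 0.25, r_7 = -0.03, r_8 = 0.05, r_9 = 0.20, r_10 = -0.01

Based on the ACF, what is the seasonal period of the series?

3

The largest autocorrelation is r_3 = 0.49, with weaker echoes at lags 6 (0.25) and 9 (0.20); the remaining lags stay at or below 0.05.
The dominant spike at lag 3 indicates a seasonal period of 3.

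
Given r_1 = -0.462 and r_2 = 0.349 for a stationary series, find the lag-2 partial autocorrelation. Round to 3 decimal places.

φ_{22} = (r_2 − r_1²) / (1 − r_1²)
r_1² = (-0.462)² = 0.213444
Numerator = 0.349 − 0.2134 = 0.1356; denominator = 1 − 0.2134 = 0.7866
φ_{22} = 0.1356 / 0.7866 = 0.172

0.172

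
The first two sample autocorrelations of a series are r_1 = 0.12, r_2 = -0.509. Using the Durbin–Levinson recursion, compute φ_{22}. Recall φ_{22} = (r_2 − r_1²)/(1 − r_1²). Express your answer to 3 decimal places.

-0.531

φ_{22} = (r_2 − r_1²) / (1 − r_1²)
r_1² = (0.12)² = 0.0144
Numerator = -0.509 − 0.0144 = -0.5234; denominator = 1 − 0.0144 = 0.9856
φ_{22} = -0.5234 / 0.9856 = -0.531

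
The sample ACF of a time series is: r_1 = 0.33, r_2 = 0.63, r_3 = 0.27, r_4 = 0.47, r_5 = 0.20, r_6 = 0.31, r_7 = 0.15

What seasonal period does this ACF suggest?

The largest autocorrelation is r_2 = 0.63, with a weaker echo at lag 4 (0.47); the remaining lags stay at or below 0.33.
The dominant spike at lag 2 indicates a seasonal period of 2.

2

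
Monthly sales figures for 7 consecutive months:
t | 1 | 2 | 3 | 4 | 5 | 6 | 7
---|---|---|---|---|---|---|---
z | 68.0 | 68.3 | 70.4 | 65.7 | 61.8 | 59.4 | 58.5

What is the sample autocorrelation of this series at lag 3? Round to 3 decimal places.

Mean z̄ = (68.0 + 68.3 + 70.4 + 65.7 + 61.8 + 59.4 + 58.5)/7 = 64.5857
Deviations from mean: 3.4143, 3.7143, 5.8143, 1.1143, -2.7857, -5.1857, -6.0857
Numerator Σ_{t=1}^{4}(z_t−z̄)(z_{t+3}−z̄) = -43.4749
Denominator Σ(z_t−z̄)² = 132.1886
r_3 = -43.4749 / 132.1886 = -0.329

-0.329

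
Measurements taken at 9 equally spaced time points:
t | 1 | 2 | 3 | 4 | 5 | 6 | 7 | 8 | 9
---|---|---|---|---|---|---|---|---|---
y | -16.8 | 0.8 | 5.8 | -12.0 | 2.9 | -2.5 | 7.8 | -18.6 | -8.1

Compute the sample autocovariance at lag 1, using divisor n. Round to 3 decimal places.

-25.141

Mean ȳ = (-16.8 + 0.8 + 5.8 − 12.0 + 2.9 − 2.5 + 7.8 − 18.6 − 8.1)/9 = -4.5222
Σ_{t=1}^{8}(y_t−ȳ)(y_{t+1}−ȳ) = -226.2716
γ_1 = -226.2716 / 9 = -25.141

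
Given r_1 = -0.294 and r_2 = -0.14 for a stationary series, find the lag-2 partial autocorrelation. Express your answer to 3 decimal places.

φ_{22} = (r_2 − r_1²) / (1 − r_1²)
r_1² = (-0.294)² = 0.086436
Numerator = -0.14 − 0.0864 = -0.2264; denominator = 1 − 0.0864 = 0.9136
φ_{22} = -0.2264 / 0.9136 = -0.248

-0.248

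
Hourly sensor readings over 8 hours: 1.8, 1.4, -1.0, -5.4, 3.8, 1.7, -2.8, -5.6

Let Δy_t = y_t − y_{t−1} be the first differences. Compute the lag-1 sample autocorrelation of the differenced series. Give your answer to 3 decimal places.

-0.236

First differences Δy: -0.4, -2.4, -4.4, 9.2, -2.1, -4.5, -2.8
Mean of differences = -1.0571
Numerator Σ(Δy_t−Δȳ)(Δy_{t+1}−Δȳ) = -31.7876
Denominator Σ(Δy_t−Δȳ)² = 134.5971
r_1(Δy) = -31.7876 / 134.5971 = -0.236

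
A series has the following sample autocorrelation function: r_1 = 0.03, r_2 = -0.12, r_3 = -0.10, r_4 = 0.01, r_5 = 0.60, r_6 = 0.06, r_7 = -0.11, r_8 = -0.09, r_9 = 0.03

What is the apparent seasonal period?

The largest autocorrelation is r_5 = 0.60; the remaining lags stay at or below 0.06.
The dominant spike at lag 5 indicates a seasonal period of 5.

5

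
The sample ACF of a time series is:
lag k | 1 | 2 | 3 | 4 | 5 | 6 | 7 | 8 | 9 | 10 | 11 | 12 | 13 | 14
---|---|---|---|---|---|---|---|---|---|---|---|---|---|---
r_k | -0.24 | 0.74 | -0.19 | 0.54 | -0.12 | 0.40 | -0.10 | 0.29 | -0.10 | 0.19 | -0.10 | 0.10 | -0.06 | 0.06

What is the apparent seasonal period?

The largest autocorrelation is r_2 = 0.74, with weaker echoes at lags 4 (0.54), 6 (0.40), 8 (0.29) and 10 (0.19); the remaining lags stay at or below 0.10.
The dominant spike at lag 2 indicates a seasonal period of 2.

2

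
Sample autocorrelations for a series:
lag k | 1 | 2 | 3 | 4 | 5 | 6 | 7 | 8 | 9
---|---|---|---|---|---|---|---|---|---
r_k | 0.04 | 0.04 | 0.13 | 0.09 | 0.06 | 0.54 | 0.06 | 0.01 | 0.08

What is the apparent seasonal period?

6

The largest autocorrelation is r_6 = 0.54; the remaining lags stay at or below 0.13.
The dominant spike at lag 6 indicates a seasonal period of 6.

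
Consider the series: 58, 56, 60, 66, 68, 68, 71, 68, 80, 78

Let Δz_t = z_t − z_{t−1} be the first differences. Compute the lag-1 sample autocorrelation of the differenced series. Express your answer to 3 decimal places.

-0.547

First differences Δz: -2, 4, 6, 2, 0, 3, -3, 12, -2
Mean of differences = 2.2222
Numerator Σ(Δz_t−Δz̄)(Δz_{t+1}−Δz̄) = -99.2716
Denominator Σ(Δz_t−Δz̄)² = 181.5556
r_1(Δz) = -99.2716 / 181.5556 = -0.547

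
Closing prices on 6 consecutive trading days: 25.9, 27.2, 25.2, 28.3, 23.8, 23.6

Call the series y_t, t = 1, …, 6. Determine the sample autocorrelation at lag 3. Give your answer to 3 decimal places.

Mean ȳ = (25.9 + 27.2 + 25.2 + 28.3 + 23.8 + 23.6)/6 = 25.6667
Deviations from mean: 0.2333, 1.5333, -0.4667, 2.6333, -1.8667, -2.0667
Numerator Σ_{t=1}^{3}(y_t−ȳ)(y_{t+3}−ȳ) = -1.2833
Denominator Σ(y_t−ȳ)² = 17.3133
r_3 = -1.2833 / 17.3133 = -0.074

-0.074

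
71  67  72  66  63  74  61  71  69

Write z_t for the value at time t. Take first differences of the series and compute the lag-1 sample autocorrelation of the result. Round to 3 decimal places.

First differences Δz: -4, 5, -6, -3, 11, -13, 10, -2
Mean of differences = -0.2500
Numerator Σ(Δz_t−Δz̄)(Δz_{t+1}−Δz̄) = -357.0625
Denominator Σ(Δz_t−Δz̄)² = 479.5000
r_1(Δz) = -357.0625 / 479.5000 = -0.745

-0.745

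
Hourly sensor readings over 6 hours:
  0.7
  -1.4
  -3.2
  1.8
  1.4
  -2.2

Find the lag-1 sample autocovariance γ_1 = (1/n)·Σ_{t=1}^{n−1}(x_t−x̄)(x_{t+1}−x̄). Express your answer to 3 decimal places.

Mean x̄ = (0.7 − 1.4 − 3.2 + 1.8 + 1.4 − 2.2)/6 = -0.4833
Σ_{t=1}^{5}(x_t−x̄)(x_{t+1}−x̄) = -3.7303
γ_1 = -3.7303 / 6 = -0.622

-0.622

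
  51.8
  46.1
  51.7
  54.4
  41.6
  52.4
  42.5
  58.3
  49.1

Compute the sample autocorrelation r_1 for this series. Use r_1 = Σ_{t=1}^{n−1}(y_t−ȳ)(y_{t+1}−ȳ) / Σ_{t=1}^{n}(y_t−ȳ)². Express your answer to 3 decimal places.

-0.626

Mean ȳ = (51.8 + 46.1 + 51.7 + 54.4 + 41.6 + 52.4 + 42.5 + 58.3 + 49.1)/9 = 49.7667
Numerator Σ_{t=1}^{8}(y_t−ȳ)(y_{t+1}−ȳ) = -151.7644
Denominator Σ(y_t−ȳ)² = 242.4800
r_1 = -151.7644 / 242.4800 = -0.626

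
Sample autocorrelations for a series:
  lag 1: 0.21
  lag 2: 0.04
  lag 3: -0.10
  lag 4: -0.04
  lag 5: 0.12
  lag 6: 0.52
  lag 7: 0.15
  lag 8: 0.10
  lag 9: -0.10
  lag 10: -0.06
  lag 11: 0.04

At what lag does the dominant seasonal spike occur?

The largest autocorrelation is r_6 = 0.52; the remaining lags stay at or below 0.21. The elevated value at lag 1 (0.21), dropping to 0.04 at lag 2, reflects decaying short-term dependence rather than seasonality.
The dominant spike at lag 6 indicates a seasonal period of 6.

6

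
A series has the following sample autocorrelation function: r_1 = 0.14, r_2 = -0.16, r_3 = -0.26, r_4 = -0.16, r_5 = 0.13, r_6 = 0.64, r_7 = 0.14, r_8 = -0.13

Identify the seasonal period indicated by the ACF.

6

The largest autocorrelation is r_6 = 0.64; the remaining lags stay at or below 0.14.
The dominant spike at lag 6 indicates a seasonal period of 6.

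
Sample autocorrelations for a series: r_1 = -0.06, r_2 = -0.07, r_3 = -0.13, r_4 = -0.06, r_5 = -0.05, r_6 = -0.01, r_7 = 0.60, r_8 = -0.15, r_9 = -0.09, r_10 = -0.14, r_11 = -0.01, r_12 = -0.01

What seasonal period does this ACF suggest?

7

The largest autocorrelation is r_7 = 0.60; the remaining lags stay at or below -0.01.
The dominant spike at lag 7 indicates a seasonal period of 7.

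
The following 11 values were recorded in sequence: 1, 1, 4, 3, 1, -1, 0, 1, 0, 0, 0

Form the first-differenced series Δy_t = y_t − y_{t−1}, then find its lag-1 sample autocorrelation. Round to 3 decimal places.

First differences Δy: 0, 3, -1, -2, -2, 1, 1, -1, 0, 0
Mean of differences = -0.1000
Numerator Σ(Δy_t−Δȳ)(Δy_{t+1}−Δȳ) = 0.8900
Denominator Σ(Δy_t−Δȳ)² = 20.9000
r_1(Δy) = 0.8900 / 20.9000 = 0.043

0.043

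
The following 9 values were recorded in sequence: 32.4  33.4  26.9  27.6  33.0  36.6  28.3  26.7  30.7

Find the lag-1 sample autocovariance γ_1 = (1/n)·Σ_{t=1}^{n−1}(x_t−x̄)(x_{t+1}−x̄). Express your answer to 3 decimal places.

Mean x̄ = (32.4 + 33.4 + 26.9 + 27.6 + 33.0 + 36.6 + 28.3 + 26.7 + 30.7)/9 = 30.6222
Σ_{t=1}^{8}(x_t−x̄)(x_{t+1}−x̄) = 7.7973
γ_1 = 7.7973 / 9 = 0.866

0.866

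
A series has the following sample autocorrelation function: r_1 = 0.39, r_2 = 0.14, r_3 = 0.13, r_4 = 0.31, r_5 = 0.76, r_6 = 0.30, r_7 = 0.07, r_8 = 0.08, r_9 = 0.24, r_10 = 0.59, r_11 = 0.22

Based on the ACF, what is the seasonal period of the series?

The largest autocorrelation is r_5 = 0.76, with a weaker echo at lag 10 (0.59); the remaining lags stay at or below 0.39. The elevated value at lag 1 (0.39), dropping to 0.14 at lag 2, reflects decaying short-term dependence rather than seasonality.
The dominant spike at lag 5 indicates a seasonal period of 5.

5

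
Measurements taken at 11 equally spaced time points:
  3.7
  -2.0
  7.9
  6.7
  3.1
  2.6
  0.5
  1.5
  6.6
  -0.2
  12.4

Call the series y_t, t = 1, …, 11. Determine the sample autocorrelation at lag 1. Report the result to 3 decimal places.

-0.299

Mean ȳ = (3.7 − 2.0 + 7.9 + 6.7 + 3.1 + 2.6 + 0.5 + 1.5 + 6.6 − 0.2 + 12.4)/11 = 3.8909
Numerator Σ_{t=1}^{10}(y_t−ȳ)(y_{t+1}−ȳ) = -52.3164
Denominator Σ(y_t−ȳ)² = 174.6891
r_1 = -52.3164 / 174.6891 = -0.299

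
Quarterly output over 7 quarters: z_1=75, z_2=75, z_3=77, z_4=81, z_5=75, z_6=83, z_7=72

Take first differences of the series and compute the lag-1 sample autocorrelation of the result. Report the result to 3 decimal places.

First differences Δz: 0, 2, 4, -6, 8, -11
Mean of differences = -0.5000
Numerator Σ(Δz_t−Δz̄)(Δz_{t+1}−Δz̄) = -148.2500
Denominator Σ(Δz_t−Δz̄)² = 239.5000
r_1(Δz) = -148.2500 / 239.5000 = -0.619

-0.619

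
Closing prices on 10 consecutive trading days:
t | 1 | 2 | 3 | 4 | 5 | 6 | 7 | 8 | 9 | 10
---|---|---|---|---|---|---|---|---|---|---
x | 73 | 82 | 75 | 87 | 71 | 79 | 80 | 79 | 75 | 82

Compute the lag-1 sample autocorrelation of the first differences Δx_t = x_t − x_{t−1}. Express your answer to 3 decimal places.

-0.733

First differences Δx: 9, -7, 12, -16, 8, 1, -1, -4, 7
Mean of differences = 1.0000
Numerator Σ(Δx_t−Δx̄)(Δx_{t+1}−Δx̄) = -478.0000
Denominator Σ(Δx_t−Δx̄)² = 652.0000
r_1(Δx) = -478.0000 / 652.0000 = -0.733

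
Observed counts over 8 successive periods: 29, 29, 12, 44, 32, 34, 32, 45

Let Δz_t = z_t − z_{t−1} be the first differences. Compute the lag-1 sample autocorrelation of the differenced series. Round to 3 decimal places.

-0.622

First differences Δz: 0, -17, 32, -12, 2, -2, 13
Mean of differences = 2.2857
Numerator Σ(Δz_t−Δz̄)(Δz_{t+1}−Δz̄) = -994.0816
Denominator Σ(Δz_t−Δz̄)² = 1597.4286
r_1(Δz) = -994.0816 / 1597.4286 = -0.622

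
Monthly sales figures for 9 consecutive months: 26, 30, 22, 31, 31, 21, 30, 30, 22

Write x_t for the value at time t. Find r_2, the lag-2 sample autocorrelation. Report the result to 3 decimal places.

-0.329

Mean x̄ = (26 + 30 + 22 + 31 + 31 + 21 + 30 + 30 + 22)/9 = 27.0000
Σ(x_t−x̄)(x_{t+2}−x̄) = (5.0000) + (12.0000) + (-20.0000) + (-24.0000) + (12.0000) + (-18.0000) + (-15.0000) = -48.0000
Denominator Σ(x_t−x̄)² = 146.0000
r_2 = -48.0000 / 146.0000 = -0.329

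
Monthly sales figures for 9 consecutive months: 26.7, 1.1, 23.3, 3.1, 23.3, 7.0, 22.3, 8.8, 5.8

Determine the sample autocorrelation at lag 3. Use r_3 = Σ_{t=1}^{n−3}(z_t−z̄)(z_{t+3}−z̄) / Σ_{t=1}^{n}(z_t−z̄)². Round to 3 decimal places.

Mean z̄ = (26.7 + 1.1 + 23.3 + 3.1 + 23.3 + 7.0 + 22.3 + 8.8 + 5.8)/9 = 13.4889
Σ(z_t−z̄)(z_{t+3}−z̄) = (-137.2488) + (-121.5488) + (-63.6632) + (-91.5377) + (-46.0032) + (49.8923) = -410.1093
Denominator Σ(z_t−z̄)² = 829.3089
r_3 = -410.1093 / 829.3089 = -0.495

-0.495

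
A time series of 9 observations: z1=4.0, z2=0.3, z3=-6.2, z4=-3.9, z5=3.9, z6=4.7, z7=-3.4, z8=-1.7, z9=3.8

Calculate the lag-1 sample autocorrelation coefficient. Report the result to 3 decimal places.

0.081

Mean z̄ = (4.0 + 0.3 − 6.2 − 3.9 + 3.9 + 4.7 − 3.4 − 1.7 + 3.8)/9 = 0.1667
Numerator Σ_{t=1}^{8}(z_t−z̄)(z_{t+1}−z̄) = 11.0022
Denominator Σ(z_t−z̄)² = 135.6800
r_1 = 11.0022 / 135.6800 = 0.081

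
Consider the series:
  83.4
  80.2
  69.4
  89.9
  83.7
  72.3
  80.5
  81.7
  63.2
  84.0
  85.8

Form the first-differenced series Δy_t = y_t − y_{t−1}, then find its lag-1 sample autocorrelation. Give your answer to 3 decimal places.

First differences Δy: -3.2, -10.8, 20.5, -6.2, -11.4, 8.2, 1.2, -18.5, 20.8, 1.8
Mean of differences = 0.2400
Numerator Σ(Δy_t−Δȳ)(Δy_{t+1}−Δȳ) = -697.4296
Denominator Σ(Δy_t−Δȳ)² = 1561.7640
r_1(Δy) = -697.4296 / 1561.7640 = -0.447

-0.447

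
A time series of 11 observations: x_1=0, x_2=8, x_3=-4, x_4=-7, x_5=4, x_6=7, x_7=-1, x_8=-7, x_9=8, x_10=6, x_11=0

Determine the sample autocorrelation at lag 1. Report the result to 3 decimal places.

Mean x̄ = (0 + 8 − 4 − 7 + 4 + 7 − 1 − 7 + 8 + 6 + 0)/11 = 1.2727
Numerator Σ_{t=1}^{10}(x_t−x̄)(x_{t+1}−x̄) = -31.4380
Denominator Σ(x_t−x̄)² = 326.1818
r_1 = -31.4380 / 326.1818 = -0.096

-0.096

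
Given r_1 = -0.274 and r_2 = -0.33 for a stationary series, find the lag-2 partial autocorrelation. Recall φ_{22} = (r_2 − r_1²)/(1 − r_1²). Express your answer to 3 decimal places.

φ_{22} = (r_2 − r_1²) / (1 − r_1²)
r_1² = (-0.274)² = 0.075076
Numerator = -0.33 − 0.0751 = -0.4051; denominator = 1 − 0.0751 = 0.9249
φ_{22} = -0.4051 / 0.9249 = -0.438

-0.438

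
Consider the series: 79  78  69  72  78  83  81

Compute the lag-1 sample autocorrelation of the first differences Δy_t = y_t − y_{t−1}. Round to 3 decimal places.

First differences Δy: -1, -9, 3, 6, 5, -2
Mean of differences = 0.3333
Numerator Σ(Δy_t−Δȳ)(Δy_{t+1}−Δȳ) = 18.2222
Denominator Σ(Δy_t−Δȳ)² = 155.3333
r_1(Δy) = 18.2222 / 155.3333 = 0.117

0.117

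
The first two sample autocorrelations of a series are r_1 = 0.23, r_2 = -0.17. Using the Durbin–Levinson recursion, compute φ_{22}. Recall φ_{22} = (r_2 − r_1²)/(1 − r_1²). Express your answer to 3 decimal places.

φ_{22} = (r_2 − r_1²) / (1 − r_1²)
r_1² = (0.23)² = 0.0529
Numerator = -0.17 − 0.0529 = -0.2229; denominator = 1 − 0.0529 = 0.9471
φ_{22} = -0.2229 / 0.9471 = -0.235

-0.235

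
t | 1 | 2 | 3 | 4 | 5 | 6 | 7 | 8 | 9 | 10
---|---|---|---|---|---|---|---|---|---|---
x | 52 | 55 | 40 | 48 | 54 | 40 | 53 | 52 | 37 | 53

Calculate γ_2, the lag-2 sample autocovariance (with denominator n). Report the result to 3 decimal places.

-11.692

Mean x̄ = (52 + 55 + 40 + 48 + 54 + 40 + 53 + 52 + 37 + 53)/10 = 48.4000
Σ_{t=1}^{8}(x_t−x̄)(x_{t+2}−x̄) = -116.9200
γ_2 = -116.9200 / 10 = -11.692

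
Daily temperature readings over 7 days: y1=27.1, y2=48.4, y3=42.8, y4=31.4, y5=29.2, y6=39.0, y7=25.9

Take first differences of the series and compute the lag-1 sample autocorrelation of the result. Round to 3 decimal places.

First differences Δy: 21.3, -5.6, -11.4, -2.2, 9.8, -13.1
Mean of differences = -0.2000
Numerator Σ(Δy_t−Δȳ)(Δy_{t+1}−Δȳ) = -182.2200
Denominator Σ(Δy_t−Δȳ)² = 887.2600
r_1(Δy) = -182.2200 / 887.2600 = -0.205

-0.205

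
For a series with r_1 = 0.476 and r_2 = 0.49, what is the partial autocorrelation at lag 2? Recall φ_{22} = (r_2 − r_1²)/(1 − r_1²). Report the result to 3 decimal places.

0.341

φ_{22} = (r_2 − r_1²) / (1 − r_1²)
r_1² = (0.476)² = 0.226576
Numerator = 0.49 − 0.2266 = 0.2634; denominator = 1 − 0.2266 = 0.7734
φ_{22} = 0.2634 / 0.7734 = 0.341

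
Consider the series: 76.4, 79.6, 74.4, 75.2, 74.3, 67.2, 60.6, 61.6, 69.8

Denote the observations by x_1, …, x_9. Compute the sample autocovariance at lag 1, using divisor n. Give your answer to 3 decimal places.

26.654

Mean x̄ = (76.4 + 79.6 + 74.4 + 75.2 + 74.3 + 67.2 + 60.6 + 61.6 + 69.8)/9 = 71.0111
Σ_{t=1}^{8}(x_t−x̄)(x_{t+1}−x̄) = 239.8854
γ_1 = 239.8854 / 9 = 26.654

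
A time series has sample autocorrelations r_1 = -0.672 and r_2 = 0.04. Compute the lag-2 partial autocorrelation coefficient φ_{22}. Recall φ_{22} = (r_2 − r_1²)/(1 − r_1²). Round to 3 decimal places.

φ_{22} = (r_2 − r_1²) / (1 − r_1²)
r_1² = (-0.672)² = 0.451584
Numerator = 0.04 − 0.4516 = -0.4116; denominator = 1 − 0.4516 = 0.5484
φ_{22} = -0.4116 / 0.5484 = -0.750

-0.750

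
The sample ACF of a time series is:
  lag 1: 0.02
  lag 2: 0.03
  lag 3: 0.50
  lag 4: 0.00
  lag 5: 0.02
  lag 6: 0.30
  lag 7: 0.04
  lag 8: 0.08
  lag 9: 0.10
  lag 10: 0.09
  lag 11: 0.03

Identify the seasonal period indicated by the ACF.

3

The largest autocorrelation is r_3 = 0.50, with a weaker echo at lag 6 (0.30); the remaining lags stay at or below 0.10.
The dominant spike at lag 3 indicates a seasonal period of 3.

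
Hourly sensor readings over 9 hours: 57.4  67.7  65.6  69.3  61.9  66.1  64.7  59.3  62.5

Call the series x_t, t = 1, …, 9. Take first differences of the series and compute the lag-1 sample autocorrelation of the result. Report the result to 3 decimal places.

-0.420

First differences Δx: 10.3, -2.1, 3.7, -7.4, 4.2, -1.4, -5.4, 3.2
Mean of differences = 0.6375
Numerator Σ(Δx_t−Δx̄)(Δx_{t+1}−Δx̄) = -98.5114
Denominator Σ(Δx_t−Δx̄)² = 234.6988
r_1(Δx) = -98.5114 / 234.6988 = -0.420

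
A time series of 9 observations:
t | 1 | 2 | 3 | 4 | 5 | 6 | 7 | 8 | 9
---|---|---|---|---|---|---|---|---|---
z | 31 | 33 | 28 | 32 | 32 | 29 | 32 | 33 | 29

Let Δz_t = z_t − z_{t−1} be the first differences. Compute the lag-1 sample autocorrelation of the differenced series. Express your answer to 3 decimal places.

-0.504

First differences Δz: 2, -5, 4, 0, -3, 3, 1, -4
Mean of differences = -0.2500
Numerator Σ(Δz_t−Δz̄)(Δz_{t+1}−Δz̄) = -40.0625
Denominator Σ(Δz_t−Δz̄)² = 79.5000
r_1(Δz) = -40.0625 / 79.5000 = -0.504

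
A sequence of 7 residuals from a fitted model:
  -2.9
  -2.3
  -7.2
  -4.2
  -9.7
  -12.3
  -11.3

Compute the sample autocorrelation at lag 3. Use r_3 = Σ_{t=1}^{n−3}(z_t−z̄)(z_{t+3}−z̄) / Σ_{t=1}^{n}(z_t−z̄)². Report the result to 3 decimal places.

Mean z̄ = (-2.9 − 2.3 − 7.2 − 4.2 − 9.7 − 12.3 − 11.3)/7 = -7.1286
Deviations from mean: 4.2286, 4.8286, -0.0714, 2.9286, -2.5714, -5.1714, -4.1714
Σ(z_t−z̄)(z_{t+3}−z̄) = (12.3837) + (-12.4163) + (0.3694) + (-12.2163) = -11.8796
Denominator Σ(z_t−z̄)² = 100.5343
r_3 = -11.8796 / 100.5343 = -0.118

-0.118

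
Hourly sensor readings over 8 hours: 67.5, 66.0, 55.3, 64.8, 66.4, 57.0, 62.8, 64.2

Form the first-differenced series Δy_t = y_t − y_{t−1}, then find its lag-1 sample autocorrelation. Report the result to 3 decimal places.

First differences Δy: -1.5, -10.7, 9.5, 1.6, -9.4, 5.8, 1.4
Mean of differences = -0.4714
Numerator Σ(Δy_t−Δȳ)(Δy_{t+1}−Δȳ) = -133.5708
Denominator Σ(Δy_t−Δȳ)² = 331.9543
r_1(Δy) = -133.5708 / 331.9543 = -0.402

-0.402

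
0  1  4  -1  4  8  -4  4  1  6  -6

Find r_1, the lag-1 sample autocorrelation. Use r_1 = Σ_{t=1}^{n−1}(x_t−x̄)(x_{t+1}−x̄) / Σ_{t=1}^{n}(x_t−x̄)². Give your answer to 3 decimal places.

-0.475

Mean x̄ = (0 + 1 + 4 − 1 + 4 + 8 − 4 + 4 + 1 + 6 − 6)/11 = 1.5455
Numerator Σ_{t=1}^{10}(x_t−x̄)(x_{t+1}−x̄) = -83.9339
Denominator Σ(x_t−x̄)² = 176.7273
r_1 = -83.9339 / 176.7273 = -0.475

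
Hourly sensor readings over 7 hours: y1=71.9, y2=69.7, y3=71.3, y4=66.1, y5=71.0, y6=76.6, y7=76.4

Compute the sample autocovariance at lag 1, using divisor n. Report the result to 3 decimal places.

3.819

Mean ȳ = (71.9 + 69.7 + 71.3 + 66.1 + 71.0 + 76.6 + 76.4)/7 = 71.8571
Deviations: 0.0429, -2.1571, -0.5571, -5.7571, -0.8571, 4.7429, 4.5429
Σ_{t=1}^{6}(y_t−ȳ)(y_{t+1}−ȳ) = 26.7324
γ_1 = 26.7324 / 7 = 3.819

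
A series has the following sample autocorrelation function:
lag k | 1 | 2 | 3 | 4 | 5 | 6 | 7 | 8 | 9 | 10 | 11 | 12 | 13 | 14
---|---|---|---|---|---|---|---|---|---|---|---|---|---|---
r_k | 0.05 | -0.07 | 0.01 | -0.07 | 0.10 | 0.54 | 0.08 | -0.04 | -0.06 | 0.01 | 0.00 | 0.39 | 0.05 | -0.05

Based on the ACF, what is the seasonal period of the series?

The largest autocorrelation is r_6 = 0.54, with a weaker echo at lag 12 (0.39); the remaining lags stay at or below 0.10.
The dominant spike at lag 6 indicates a seasonal period of 6.

6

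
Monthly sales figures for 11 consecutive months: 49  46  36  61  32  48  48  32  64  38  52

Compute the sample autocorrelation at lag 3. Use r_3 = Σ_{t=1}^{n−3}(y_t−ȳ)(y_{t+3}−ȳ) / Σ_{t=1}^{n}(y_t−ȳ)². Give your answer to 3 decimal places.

Mean ȳ = (49 + 46 + 36 + 61 + 32 + 48 + 48 + 32 + 64 + 38 + 52)/11 = 46.0000
Numerator Σ_{t=1}^{8}(y_t−ȳ)(y_{t+3}−ȳ) = 187.0000
Denominator Σ(y_t−ȳ)² = 1158.0000
r_3 = 187.0000 / 1158.0000 = 0.161

0.161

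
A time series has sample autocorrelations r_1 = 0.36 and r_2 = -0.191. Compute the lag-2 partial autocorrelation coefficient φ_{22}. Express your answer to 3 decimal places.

φ_{22} = (r_2 − r_1²) / (1 − r_1²)
r_1² = (0.36)² = 0.1296
Numerator = -0.191 − 0.1296 = -0.3206; denominator = 1 − 0.1296 = 0.8704
φ_{22} = -0.3206 / 0.8704 = -0.368

-0.368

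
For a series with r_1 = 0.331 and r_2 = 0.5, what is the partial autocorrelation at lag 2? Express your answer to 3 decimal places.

0.438

φ_{22} = (r_2 − r_1²) / (1 − r_1²)
r_1² = (0.331)² = 0.109561
Numerator = 0.5 − 0.1096 = 0.3904; denominator = 1 − 0.1096 = 0.8904
φ_{22} = 0.3904 / 0.8904 = 0.438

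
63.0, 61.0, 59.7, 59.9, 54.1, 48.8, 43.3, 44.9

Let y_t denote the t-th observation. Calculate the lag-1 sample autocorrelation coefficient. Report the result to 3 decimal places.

Mean ȳ = (63.0 + 61.0 + 59.7 + 59.9 + 54.1 + 48.8 + 43.3 + 44.9)/8 = 54.3375
Deviations from mean: 8.6625, 6.6625, 5.3625, 5.5625, -0.2375, -5.5375, -11.0375, -9.4375
Σ(y_t−ȳ)(y_{t+1}−ȳ) = (57.7139) + (35.7277) + (29.8289) + (-1.3211) + (1.3152) + (61.1202) + (104.1664) = 288.5511
Denominator Σ(y_t−ȳ)² = 420.7388
r_1 = 288.5511 / 420.7388 = 0.686

0.686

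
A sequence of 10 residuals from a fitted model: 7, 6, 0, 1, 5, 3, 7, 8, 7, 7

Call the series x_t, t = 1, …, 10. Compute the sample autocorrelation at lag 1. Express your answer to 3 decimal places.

Mean x̄ = (7 + 6 + 0 + 1 + 5 + 3 + 7 + 8 + 7 + 7)/10 = 5.1000
Numerator Σ_{t=1}^{9}(x_t−x̄)(x_{t+1}−x̄) = 29.2900
Denominator Σ(x_t−x̄)² = 70.9000
r_1 = 29.2900 / 70.9000 = 0.413

0.413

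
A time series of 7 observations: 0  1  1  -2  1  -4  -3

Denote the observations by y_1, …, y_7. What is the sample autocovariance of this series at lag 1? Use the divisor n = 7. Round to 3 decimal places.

Mean ȳ = (0 + 1 + 1 − 2 + 1 − 4 − 3)/7 = -0.8571
Deviations: 0.8571, 1.8571, 1.8571, -1.1429, 1.8571, -3.1429, -2.1429
Σ_{t=1}^{6}(y_t−ȳ)(y_{t+1}−ȳ) = 1.6939
γ_1 = 1.6939 / 7 = 0.242

0.242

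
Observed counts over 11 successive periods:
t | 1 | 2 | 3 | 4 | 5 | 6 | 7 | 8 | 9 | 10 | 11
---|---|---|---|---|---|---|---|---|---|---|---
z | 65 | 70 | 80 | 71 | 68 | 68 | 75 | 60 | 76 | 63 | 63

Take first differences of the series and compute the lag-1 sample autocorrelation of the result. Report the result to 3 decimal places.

First differences Δz: 5, 10, -9, -3, 0, 7, -15, 16, -13, 0
Mean of differences = -0.2000
Numerator Σ(Δz_t−Δz̄)(Δz_{t+1}−Δz̄) = -567.4400
Denominator Σ(Δz_t−Δz̄)² = 913.6000
r_1(Δz) = -567.4400 / 913.6000 = -0.621

-0.621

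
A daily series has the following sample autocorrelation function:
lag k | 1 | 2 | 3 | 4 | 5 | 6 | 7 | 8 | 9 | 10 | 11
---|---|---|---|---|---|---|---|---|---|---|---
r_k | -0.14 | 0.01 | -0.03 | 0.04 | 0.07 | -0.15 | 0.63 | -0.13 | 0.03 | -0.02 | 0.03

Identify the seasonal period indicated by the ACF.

The largest autocorrelation is r_7 = 0.63; the remaining lags stay at or below 0.07.
The dominant spike at lag 7 indicates a seasonal period of 7.

7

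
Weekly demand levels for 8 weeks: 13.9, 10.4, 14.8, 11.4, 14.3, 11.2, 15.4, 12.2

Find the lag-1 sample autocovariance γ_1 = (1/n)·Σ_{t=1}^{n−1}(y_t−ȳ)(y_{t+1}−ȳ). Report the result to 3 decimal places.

Mean ȳ = (13.9 + 10.4 + 14.8 + 11.4 + 14.3 + 11.2 + 15.4 + 12.2)/8 = 12.9500
Deviations: 0.9500, -2.5500, 1.8500, -1.5500, 1.3500, -1.7500, 2.4500, -0.7500
Σ_{t=1}^{7}(y_t−ȳ)(y_{t+1}−ȳ) = -20.5875
γ_1 = -20.5875 / 8 = -2.573

-2.573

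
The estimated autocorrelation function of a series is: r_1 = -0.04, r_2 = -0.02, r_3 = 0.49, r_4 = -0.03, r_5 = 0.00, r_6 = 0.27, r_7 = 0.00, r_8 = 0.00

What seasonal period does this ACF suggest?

The largest autocorrelation is r_3 = 0.49, with a weaker echo at lag 6 (0.27); the remaining lags stay at or below 0.00.
The dominant spike at lag 3 indicates a seasonal period of 3.

3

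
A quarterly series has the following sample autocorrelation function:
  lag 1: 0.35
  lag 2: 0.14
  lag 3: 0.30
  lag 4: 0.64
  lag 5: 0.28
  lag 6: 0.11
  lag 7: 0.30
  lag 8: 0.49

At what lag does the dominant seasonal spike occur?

4

The largest autocorrelation is r_4 = 0.64, with a weaker echo at lag 8 (0.49); the remaining lags stay at or below 0.35. The elevated value at lag 1 (0.35), dropping to 0.14 at lag 2, reflects decaying short-term dependence rather than seasonality.
The dominant spike at lag 4 indicates a seasonal period of 4.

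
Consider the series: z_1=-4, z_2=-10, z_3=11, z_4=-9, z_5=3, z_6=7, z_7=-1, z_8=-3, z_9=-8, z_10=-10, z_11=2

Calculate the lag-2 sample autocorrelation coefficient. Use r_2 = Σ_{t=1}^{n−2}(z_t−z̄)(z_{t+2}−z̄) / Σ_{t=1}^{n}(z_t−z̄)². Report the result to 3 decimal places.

Mean z̄ = (-4 − 10 + 11 − 9 + 3 + 7 − 1 − 3 − 8 − 10 + 2)/11 = -2.0000
Numerator Σ_{t=1}^{9}(z_t−z̄)(z_{t+2}−z̄) = 6.0000
Denominator Σ(z_t−z̄)² = 510.0000
r_2 = 6.0000 / 510.0000 = 0.012

0.012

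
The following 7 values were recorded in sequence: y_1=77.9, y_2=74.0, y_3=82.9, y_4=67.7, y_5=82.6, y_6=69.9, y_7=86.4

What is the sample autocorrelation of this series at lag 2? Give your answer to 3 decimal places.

Mean ȳ = (77.9 + 74.0 + 82.9 + 67.7 + 82.6 + 69.9 + 86.4)/7 = 77.3429
Σ(y_t−ȳ)(y_{t+2}−ȳ) = (3.0961) + (32.2347) + (29.2147) + (71.7704) + (47.6147) = 183.9306
Denominator Σ(y_t−ȳ)² = 300.4171
r_2 = 183.9306 / 300.4171 = 0.612

0.612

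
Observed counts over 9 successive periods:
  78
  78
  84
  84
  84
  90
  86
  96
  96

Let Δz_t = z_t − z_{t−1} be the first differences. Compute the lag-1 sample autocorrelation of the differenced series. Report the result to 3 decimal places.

-0.743

First differences Δz: 0, 6, 0, 0, 6, -4, 10, 0
Mean of differences = 2.2500
Numerator Σ(Δz_t−Δz̄)(Δz_{t+1}−Δz̄) = -109.5625
Denominator Σ(Δz_t−Δz̄)² = 147.5000
r_1(Δz) = -109.5625 / 147.5000 = -0.743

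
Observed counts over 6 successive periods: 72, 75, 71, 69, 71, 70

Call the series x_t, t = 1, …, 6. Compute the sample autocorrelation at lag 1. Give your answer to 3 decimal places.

0.151

Mean x̄ = (72 + 75 + 71 + 69 + 71 + 70)/6 = 71.3333
Deviations from mean: 0.6667, 3.6667, -0.3333, -2.3333, -0.3333, -1.3333
Numerator Σ_{t=1}^{5}(x_t−x̄)(x_{t+1}−x̄) = 3.2222
Denominator Σ(x_t−x̄)² = 21.3333
r_1 = 3.2222 / 21.3333 = 0.151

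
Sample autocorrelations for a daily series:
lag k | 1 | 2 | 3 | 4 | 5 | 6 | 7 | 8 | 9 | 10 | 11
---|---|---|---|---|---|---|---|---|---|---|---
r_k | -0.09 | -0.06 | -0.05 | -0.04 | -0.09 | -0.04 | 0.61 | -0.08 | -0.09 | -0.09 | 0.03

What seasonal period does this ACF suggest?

7

The largest autocorrelation is r_7 = 0.61; the remaining lags stay at or below 0.03.
The dominant spike at lag 7 indicates a seasonal period of 7.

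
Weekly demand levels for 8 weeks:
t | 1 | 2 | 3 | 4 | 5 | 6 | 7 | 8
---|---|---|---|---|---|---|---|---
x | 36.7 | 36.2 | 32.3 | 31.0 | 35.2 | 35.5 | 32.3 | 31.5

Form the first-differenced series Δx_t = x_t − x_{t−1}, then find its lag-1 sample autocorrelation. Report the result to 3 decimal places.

First differences Δx: -0.5, -3.9, -1.3, 4.2, 0.3, -3.2, -0.8
Mean of differences = -0.7429
Numerator Σ(Δx_t−Δx̄)(Δx_{t+1}−Δx̄) = 0.9710
Denominator Σ(Δx_t−Δx̄)² = 41.8971
r_1(Δx) = 0.9710 / 41.8971 = 0.023

0.023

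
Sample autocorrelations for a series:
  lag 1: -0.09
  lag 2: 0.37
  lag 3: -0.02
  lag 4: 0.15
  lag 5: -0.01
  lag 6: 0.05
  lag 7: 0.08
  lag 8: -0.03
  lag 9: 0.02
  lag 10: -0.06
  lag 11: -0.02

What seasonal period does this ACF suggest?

2

The largest autocorrelation is r_2 = 0.37, with a weaker echo at lag 4 (0.15); the remaining lags stay at or below 0.08.
The dominant spike at lag 2 indicates a seasonal period of 2.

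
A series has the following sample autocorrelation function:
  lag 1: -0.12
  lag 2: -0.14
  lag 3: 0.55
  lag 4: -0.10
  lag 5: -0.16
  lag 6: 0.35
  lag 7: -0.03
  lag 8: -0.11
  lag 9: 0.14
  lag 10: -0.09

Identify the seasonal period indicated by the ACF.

The largest autocorrelation is r_3 = 0.55, with a weaker echo at lag 6 (0.35); the remaining lags stay at or below 0.14.
The dominant spike at lag 3 indicates a seasonal period of 3.

3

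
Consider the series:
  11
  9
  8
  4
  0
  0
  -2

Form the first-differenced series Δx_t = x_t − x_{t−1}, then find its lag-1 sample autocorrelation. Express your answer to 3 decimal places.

First differences Δx: -2, -1, -4, -4, 0, -2
Mean of differences = -2.1667
Numerator Σ(Δx_t−Δx̄)(Δx_{t+1}−Δx̄) = -2.1944
Denominator Σ(Δx_t−Δx̄)² = 12.8333
r_1(Δx) = -2.1944 / 12.8333 = -0.171

-0.171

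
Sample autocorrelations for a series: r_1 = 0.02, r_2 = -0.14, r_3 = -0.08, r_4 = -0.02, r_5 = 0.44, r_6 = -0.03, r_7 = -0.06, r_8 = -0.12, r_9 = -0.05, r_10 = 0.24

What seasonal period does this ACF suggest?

5

The largest autocorrelation is r_5 = 0.44, with a weaker echo at lag 10 (0.24); the remaining lags stay at or below 0.02.
The dominant spike at lag 5 indicates a seasonal period of 5.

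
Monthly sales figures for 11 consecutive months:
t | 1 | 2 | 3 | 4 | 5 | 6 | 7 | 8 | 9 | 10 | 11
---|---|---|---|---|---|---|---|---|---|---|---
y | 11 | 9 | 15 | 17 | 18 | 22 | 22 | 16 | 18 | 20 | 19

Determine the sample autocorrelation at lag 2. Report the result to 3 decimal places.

Mean ȳ = (11 + 9 + 15 + 17 + 18 + 22 + 22 + 16 + 18 + 20 + 19)/11 = 17.0000
Numerator Σ_{t=1}^{9}(y_t−ȳ)(y_{t+2}−ȳ) = 14.0000
Denominator Σ(y_t−ȳ)² = 170.0000
r_2 = 14.0000 / 170.0000 = 0.082

0.082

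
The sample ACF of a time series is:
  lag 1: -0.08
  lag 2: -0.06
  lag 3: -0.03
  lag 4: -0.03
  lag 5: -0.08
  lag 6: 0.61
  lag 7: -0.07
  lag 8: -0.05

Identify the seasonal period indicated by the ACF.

6

The largest autocorrelation is r_6 = 0.61; the remaining lags stay at or below -0.03.
The dominant spike at lag 6 indicates a seasonal period of 6.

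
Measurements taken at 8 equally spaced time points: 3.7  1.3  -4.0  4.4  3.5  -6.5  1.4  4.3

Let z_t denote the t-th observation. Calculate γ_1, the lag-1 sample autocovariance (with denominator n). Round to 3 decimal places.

Mean z̄ = (3.7 + 1.3 − 4.0 + 4.4 + 3.5 − 6.5 + 1.4 + 4.3)/8 = 1.0125
Deviations: 2.6875, 0.2875, -5.0125, 3.3875, 2.4875, -7.5125, 0.3875, 3.2875
Σ_{t=1}^{7}(z_t−z̄)(z_{t+1}−z̄) = -29.5464
γ_1 = -29.5464 / 8 = -3.693

-3.693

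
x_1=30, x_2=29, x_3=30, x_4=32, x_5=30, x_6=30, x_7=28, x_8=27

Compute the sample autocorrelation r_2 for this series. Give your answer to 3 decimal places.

-0.094

Mean x̄ = (30 + 29 + 30 + 32 + 30 + 30 + 28 + 27)/8 = 29.5000
Σ(x_t−x̄)(x_{t+2}−x̄) = (0.2500) + (-1.2500) + (0.2500) + (1.2500) + (-0.7500) + (-1.2500) = -1.5000
Denominator Σ(x_t−x̄)² = 16.0000
r_2 = -1.5000 / 16.0000 = -0.094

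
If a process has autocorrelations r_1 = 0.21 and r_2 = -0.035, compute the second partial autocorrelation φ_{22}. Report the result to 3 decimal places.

φ_{22} = (r_2 − r_1²) / (1 − r_1²)
r_1² = (0.21)² = 0.0441
Numerator = -0.035 − 0.0441 = -0.0791; denominator = 1 − 0.0441 = 0.9559
φ_{22} = -0.0791 / 0.9559 = -0.083

-0.083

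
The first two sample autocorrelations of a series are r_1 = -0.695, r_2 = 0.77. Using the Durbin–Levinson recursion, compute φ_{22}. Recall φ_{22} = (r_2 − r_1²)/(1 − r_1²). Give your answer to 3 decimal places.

φ_{22} = (r_2 − r_1²) / (1 − r_1²)
r_1² = (-0.695)² = 0.483025
Numerator = 0.77 − 0.4830 = 0.2870; denominator = 1 − 0.4830 = 0.5170
φ_{22} = 0.2870 / 0.5170 = 0.555

0.555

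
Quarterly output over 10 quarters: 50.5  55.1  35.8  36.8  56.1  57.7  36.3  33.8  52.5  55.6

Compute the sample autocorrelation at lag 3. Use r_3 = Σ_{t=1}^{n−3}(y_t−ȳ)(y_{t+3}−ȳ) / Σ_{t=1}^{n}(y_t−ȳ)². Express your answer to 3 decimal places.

Mean ȳ = (50.5 + 55.1 + 35.8 + 36.8 + 56.1 + 57.7 + 36.3 + 33.8 + 52.5 + 55.6)/10 = 47.0200
Σ(y_t−ȳ)(y_{t+3}−ȳ) = (-35.5656) + (73.3664) + (-119.8296) + (109.5584) + (-120.0376) + (58.5264) + (-91.9776) = -125.9592
Denominator Σ(y_t−ȳ)² = 897.5760
r_3 = -125.9592 / 897.5760 = -0.140

-0.140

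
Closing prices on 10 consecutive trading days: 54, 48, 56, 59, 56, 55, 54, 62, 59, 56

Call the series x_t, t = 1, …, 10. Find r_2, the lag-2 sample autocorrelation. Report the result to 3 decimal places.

Mean x̄ = (54 + 48 + 56 + 59 + 56 + 55 + 54 + 62 + 59 + 56)/10 = 55.9000
Numerator Σ_{t=1}^{8}(x_t−x̄)(x_{t+2}−x̄) = -38.4200
Denominator Σ(x_t−x̄)² = 126.9000
r_2 = -38.4200 / 126.9000 = -0.303

-0.303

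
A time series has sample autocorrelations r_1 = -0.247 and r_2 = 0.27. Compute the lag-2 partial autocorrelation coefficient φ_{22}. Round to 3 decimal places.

φ_{22} = (r_2 − r_1²) / (1 − r_1²)
r_1² = (-0.247)² = 0.061009
Numerator = 0.27 − 0.0610 = 0.2090; denominator = 1 − 0.0610 = 0.9390
φ_{22} = 0.2090 / 0.9390 = 0.223

0.223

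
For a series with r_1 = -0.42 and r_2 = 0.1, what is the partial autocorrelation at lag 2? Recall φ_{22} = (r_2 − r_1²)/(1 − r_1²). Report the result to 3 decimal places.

φ_{22} = (r_2 − r_1²) / (1 − r_1²)
r_1² = (-0.42)² = 0.1764
Numerator = 0.1 − 0.1764 = -0.0764; denominator = 1 − 0.1764 = 0.8236
φ_{22} = -0.0764 / 0.8236 = -0.093

-0.093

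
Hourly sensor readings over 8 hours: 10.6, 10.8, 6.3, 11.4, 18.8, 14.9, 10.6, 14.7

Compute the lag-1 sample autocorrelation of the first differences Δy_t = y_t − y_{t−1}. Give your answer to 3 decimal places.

-0.108

First differences Δy: 0.2, -4.5, 5.1, 7.4, -3.9, -4.3, 4.1
Mean of differences = 0.5857
Numerator Σ(Δy_t−Δȳ)(Δy_{t+1}−Δȳ) = -16.0559
Denominator Σ(Δy_t−Δȳ)² = 149.1686
r_1(Δy) = -16.0559 / 149.1686 = -0.108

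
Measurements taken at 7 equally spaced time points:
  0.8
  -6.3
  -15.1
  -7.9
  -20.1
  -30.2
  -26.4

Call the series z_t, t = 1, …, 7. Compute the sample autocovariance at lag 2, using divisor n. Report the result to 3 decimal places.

1.568

Mean z̄ = (0.8 − 6.3 − 15.1 − 7.9 − 20.1 − 30.2 − 26.4)/7 = -15.0286
Σ_{t=1}^{5}(z_t−z̄)(z_{t+2}−z̄) = 10.9727
γ_2 = 10.9727 / 7 = 1.568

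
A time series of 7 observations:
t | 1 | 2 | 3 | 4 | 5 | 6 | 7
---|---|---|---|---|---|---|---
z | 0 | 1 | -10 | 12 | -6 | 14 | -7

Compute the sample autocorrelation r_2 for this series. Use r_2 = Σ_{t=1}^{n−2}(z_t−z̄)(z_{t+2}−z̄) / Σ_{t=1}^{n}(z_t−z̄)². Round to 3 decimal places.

Mean z̄ = (0 + 1 − 10 + 12 − 6 + 14 − 7)/7 = 0.5714
Deviations from mean: -0.5714, 0.4286, -10.5714, 11.4286, -6.5714, 13.4286, -7.5714
Numerator Σ_{t=1}^{5}(z_t−z̄)(z_{t+2}−z̄) = 283.6327
Denominator Σ(z_t−z̄)² = 523.7143
r_2 = 283.6327 / 523.7143 = 0.542

0.542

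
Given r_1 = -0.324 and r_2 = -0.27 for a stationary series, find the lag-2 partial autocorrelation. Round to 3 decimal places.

-0.419

φ_{22} = (r_2 − r_1²) / (1 − r_1²)
r_1² = (-0.324)² = 0.104976
Numerator = -0.27 − 0.1050 = -0.3750; denominator = 1 − 0.1050 = 0.8950
φ_{22} = -0.3750 / 0.8950 = -0.419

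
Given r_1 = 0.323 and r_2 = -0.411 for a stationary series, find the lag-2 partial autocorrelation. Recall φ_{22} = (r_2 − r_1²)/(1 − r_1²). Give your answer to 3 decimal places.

-0.575

φ_{22} = (r_2 − r_1²) / (1 − r_1²)
r_1² = (0.323)² = 0.104329
Numerator = -0.411 − 0.1043 = -0.5153; denominator = 1 − 0.1043 = 0.8957
φ_{22} = -0.5153 / 0.8957 = -0.575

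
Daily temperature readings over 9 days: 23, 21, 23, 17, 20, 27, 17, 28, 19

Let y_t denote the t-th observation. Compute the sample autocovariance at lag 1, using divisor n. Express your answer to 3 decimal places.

Mean ȳ = (23 + 21 + 23 + 17 + 20 + 27 + 17 + 28 + 19)/9 = 21.6667
Σ_{t=1}^{8}(y_t−ȳ)(y_{t+1}−ȳ) = -80.4444
γ_1 = -80.4444 / 9 = -8.938

-8.938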